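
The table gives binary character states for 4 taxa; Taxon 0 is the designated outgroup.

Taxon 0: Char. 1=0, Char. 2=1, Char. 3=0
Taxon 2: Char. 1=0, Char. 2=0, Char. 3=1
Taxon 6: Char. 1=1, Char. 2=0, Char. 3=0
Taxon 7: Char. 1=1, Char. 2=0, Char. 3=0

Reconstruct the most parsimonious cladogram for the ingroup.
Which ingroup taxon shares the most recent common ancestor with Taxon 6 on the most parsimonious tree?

Character polarity is set by the outgroup: the derived state is whichever differs from the outgroup's state, so for Char. 2 the derived state is '0', and for the remaining characters it is '1'.
Char. 1: derived state '1' in Taxon 6 and Taxon 7 only — synapomorphy for {Taxon 6, Taxon 7}.
Char. 2 (derived state '0') is shared by all ingroup taxa — unites the whole ingroup.
Char. 3: derived state '1' in Taxon 2 only — an autapomorphy, so it tells us nothing about relationships among taxa.
Most parsimonious ingroup topology: (Taxon 2,(Taxon 6,Taxon 7)).
Taxon 6 and Taxon 7 form a cherry on this tree, so they are sister taxa.

Taxon 7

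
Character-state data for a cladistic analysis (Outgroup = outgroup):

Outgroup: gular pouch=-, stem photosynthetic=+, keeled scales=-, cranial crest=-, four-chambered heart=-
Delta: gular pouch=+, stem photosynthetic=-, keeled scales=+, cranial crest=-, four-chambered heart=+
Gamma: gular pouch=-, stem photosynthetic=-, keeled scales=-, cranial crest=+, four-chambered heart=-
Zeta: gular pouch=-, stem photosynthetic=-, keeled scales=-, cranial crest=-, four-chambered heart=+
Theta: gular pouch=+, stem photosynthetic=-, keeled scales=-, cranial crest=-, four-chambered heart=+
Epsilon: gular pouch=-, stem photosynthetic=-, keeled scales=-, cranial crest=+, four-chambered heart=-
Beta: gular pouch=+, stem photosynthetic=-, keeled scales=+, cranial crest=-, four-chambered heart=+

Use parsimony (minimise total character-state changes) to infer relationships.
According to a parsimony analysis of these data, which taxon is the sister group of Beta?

Character polarity is set by the outgroup: the derived state is whichever differs from the outgroup's state, so for stem photosynthetic the derived state is '-', and for the remaining characters it is '+'.
Only Beta, Delta, and Theta show the derived state '+' for gular pouch, supporting them as a clade.
stem photosynthetic (derived state '-') is shared by all ingroup taxa — unites the whole ingroup.
keeled scales: derived state '+' in Beta and Delta only — synapomorphy for {Beta, Delta}.
Only Epsilon and Gamma show the derived state '+' for cranial crest, supporting them as a clade.
Only Beta, Delta, Theta, and Zeta show the derived state '+' for four-chambered heart, supporting them as a clade.
Most parsimonious ingroup topology: ((((Delta,Beta),Theta),Zeta),(Gamma,Epsilon)).
Beta and Delta form a cherry on this tree, so they are sister taxa.

Delta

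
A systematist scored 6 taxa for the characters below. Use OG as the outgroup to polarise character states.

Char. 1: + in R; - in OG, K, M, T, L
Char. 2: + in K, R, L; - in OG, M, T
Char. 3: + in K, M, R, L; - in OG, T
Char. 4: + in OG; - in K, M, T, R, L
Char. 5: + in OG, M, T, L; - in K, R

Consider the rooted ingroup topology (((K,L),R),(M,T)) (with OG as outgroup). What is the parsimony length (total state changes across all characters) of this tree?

Map each character onto (((K,L),R),(M,T)) (rooted by OG) and count the minimum state changes it requires (Fitch parsimony):
Char. 1: 1; Char. 2: 1; Char. 3: 2; Char. 4: 1; Char. 5: 2.
Total tree length = 7.

7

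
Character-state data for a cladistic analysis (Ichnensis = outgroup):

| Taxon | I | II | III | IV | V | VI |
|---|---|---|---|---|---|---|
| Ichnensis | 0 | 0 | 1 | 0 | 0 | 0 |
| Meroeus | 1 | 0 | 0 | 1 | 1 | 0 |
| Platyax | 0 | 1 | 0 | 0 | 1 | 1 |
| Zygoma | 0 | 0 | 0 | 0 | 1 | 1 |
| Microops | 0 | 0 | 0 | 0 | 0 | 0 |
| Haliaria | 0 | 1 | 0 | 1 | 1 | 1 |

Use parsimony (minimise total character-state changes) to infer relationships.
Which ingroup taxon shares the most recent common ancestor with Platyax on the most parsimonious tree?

Haliaria

Character polarity is set by the outgroup: the derived state is whichever differs from the outgroup's state, so for III the derived state is '0', and for the remaining characters it is '1'.
I: derived state '1' in Meroeus only — an autapomorphy, so it tells us nothing about relationships among taxa.
II: derived state '1' in Haliaria and Platyax only — synapomorphy for {Haliaria, Platyax}.
All ingroup taxa share the derived state '0' for III; it defines the ingroup but does not resolve relationships within it.
IV groups Haliaria and Meroeus, which is incompatible with the clades supported by the remaining characters; treating it as convergent (homoplasy) costs fewer steps than any alternative tree.
Only Haliaria, Meroeus, Platyax, and Zygoma show the derived state '1' for V, supporting them as a clade.
Only Haliaria, Platyax, and Zygoma show the derived state '1' for VI, supporting them as a clade.
Most parsimonious ingroup topology: ((Meroeus,((Platyax,Haliaria),Zygoma)),Microops).
Platyax and Haliaria form a cherry on this tree, so they are sister taxa.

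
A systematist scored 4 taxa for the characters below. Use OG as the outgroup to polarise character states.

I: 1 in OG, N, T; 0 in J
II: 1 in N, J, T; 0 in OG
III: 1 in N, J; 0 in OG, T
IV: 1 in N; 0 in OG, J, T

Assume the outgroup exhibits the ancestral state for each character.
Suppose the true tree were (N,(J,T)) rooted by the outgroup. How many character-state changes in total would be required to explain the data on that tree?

5

Map each character onto (N,(J,T)) (rooted by OG) and count the minimum state changes it requires (Fitch parsimony):
I: 1; II: 1; III: 2; IV: 1.
Total tree length = 5.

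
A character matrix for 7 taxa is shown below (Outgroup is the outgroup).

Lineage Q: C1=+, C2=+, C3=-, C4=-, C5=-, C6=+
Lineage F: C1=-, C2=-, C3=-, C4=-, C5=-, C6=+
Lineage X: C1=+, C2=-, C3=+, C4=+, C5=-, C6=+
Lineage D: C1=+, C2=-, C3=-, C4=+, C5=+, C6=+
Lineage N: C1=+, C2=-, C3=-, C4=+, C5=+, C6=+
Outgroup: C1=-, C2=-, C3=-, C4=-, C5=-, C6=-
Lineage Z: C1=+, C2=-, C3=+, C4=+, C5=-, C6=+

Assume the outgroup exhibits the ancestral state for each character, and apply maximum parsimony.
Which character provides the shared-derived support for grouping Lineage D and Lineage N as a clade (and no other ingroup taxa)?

C5

The outgroup has state '-' for every character, so '+' is the derived state throughout.
C1: derived state '+' in Lineage D, Lineage N, Lineage Q, Lineage X, and Lineage Z only — synapomorphy for {Lineage D, Lineage N, Lineage Q, Lineage X, Lineage Z}.
C2 (derived state '+') is unique to Lineage Q (autapomorphy; uninformative for grouping).
C3: derived state '+' in Lineage X and Lineage Z only — synapomorphy for {Lineage X, Lineage Z}.
Only Lineage D, Lineage N, Lineage X, and Lineage Z show the derived state '+' for C4, supporting them as a clade.
C5: derived state '+' in Lineage D and Lineage N only — synapomorphy for {Lineage D, Lineage N}.
C6 (derived state '+') is shared by all ingroup taxa — unites the whole ingroup.
Most parsimonious ingroup topology: ((((Lineage N,Lineage D),(Lineage Z,Lineage X)),Lineage Q),Lineage F).
The clade {Lineage D, Lineage N} is supported by C5: its derived state '+' occurs in exactly those taxa and in no other taxon (including the outgroup).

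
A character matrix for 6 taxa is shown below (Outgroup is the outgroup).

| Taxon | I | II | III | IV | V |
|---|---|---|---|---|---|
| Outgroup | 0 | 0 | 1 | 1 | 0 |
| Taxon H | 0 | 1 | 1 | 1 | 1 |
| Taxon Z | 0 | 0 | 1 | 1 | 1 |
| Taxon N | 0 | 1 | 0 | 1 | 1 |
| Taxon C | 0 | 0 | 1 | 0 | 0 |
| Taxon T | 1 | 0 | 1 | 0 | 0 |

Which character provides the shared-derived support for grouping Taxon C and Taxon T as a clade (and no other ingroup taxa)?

Character polarity is set by the outgroup: the derived state is whichever differs from the outgroup's state, so for III, IV the derived state is '0', and for the remaining characters it is '1'.
I (derived state '1') is unique to Taxon T (autapomorphy; uninformative for grouping).
II: derived state '1' in Taxon H and Taxon N only — synapomorphy for {Taxon H, Taxon N}.
III: derived state '0' in Taxon N only — an autapomorphy, so it tells us nothing about relationships among taxa.
IV: derived state '0' in Taxon C and Taxon T only — synapomorphy for {Taxon C, Taxon T}.
V (derived state '1') is shared by Taxon H, Taxon N, and Taxon Z — a synapomorphy uniting that clade.
Most parsimonious ingroup topology: (((Taxon H,Taxon N),Taxon Z),(Taxon C,Taxon T)).
The clade {Taxon C, Taxon T} is supported by IV: its derived state '0' occurs in exactly those taxa and in no other taxon (including the outgroup).

IV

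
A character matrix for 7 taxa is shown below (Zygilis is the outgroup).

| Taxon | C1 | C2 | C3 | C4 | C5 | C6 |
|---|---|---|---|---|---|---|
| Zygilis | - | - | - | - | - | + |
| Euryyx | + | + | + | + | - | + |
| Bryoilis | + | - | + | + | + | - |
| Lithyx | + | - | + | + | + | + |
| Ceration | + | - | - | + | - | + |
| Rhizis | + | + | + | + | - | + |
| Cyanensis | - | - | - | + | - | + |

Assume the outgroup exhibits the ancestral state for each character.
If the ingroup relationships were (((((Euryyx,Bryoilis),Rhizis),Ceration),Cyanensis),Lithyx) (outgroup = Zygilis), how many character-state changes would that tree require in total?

10

Map each character onto (((((Euryyx,Bryoilis),Rhizis),Ceration),Cyanensis),Lithyx) (rooted by Zygilis) and count the minimum state changes it requires (Fitch parsimony):
C1: 2; C2: 2; C3: 2; C4: 1; C5: 2; C6: 1.
Total tree length = 10.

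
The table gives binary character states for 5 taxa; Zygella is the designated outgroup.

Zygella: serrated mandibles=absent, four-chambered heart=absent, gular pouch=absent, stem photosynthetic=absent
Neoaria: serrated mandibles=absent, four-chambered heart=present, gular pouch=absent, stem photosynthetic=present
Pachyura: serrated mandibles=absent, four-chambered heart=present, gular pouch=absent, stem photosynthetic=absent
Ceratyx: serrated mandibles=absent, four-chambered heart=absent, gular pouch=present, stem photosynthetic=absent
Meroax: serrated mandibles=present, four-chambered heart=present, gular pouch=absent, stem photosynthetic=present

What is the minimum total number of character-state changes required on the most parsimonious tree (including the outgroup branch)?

The outgroup has state 'absent' for every character, so 'present' is the derived state throughout.
serrated mandibles: derived state 'present' in Meroax only — an autapomorphy, so it tells us nothing about relationships among taxa.
Only Meroax, Neoaria, and Pachyura show the derived state 'present' for four-chambered heart, supporting them as a clade.
gular pouch (derived state 'present') is unique to Ceratyx (autapomorphy; uninformative for grouping).
stem photosynthetic (derived state 'present') is shared by Meroax and Neoaria — a synapomorphy uniting that clade.
Most parsimonious ingroup topology: (((Neoaria,Meroax),Pachyura),Ceratyx).
Changes per character on this tree: serrated mandibles: 1; four-chambered heart: 1; gular pouch: 1; stem photosynthetic: 1.
Total = 4.

4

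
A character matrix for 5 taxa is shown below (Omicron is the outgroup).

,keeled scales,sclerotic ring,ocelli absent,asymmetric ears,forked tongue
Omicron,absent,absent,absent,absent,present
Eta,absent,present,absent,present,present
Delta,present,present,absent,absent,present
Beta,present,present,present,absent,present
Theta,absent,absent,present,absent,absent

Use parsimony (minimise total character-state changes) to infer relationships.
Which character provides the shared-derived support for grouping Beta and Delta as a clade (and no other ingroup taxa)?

Character polarity is set by the outgroup: the derived state is whichever differs from the outgroup's state, so for forked tongue the derived state is 'absent', and for the remaining characters it is 'present'.
Only Beta and Delta show the derived state 'present' for keeled scales, supporting them as a clade.
sclerotic ring (derived state 'present') is shared by Beta, Delta, and Eta — a synapomorphy uniting that clade.
ocelli absent (state 'present') occurs in Beta and Theta but conflicts with the nesting implied by the other characters — most parsimoniously interpreted as homoplasy.
asymmetric ears (derived state 'present') is unique to Eta (autapomorphy; uninformative for grouping).
forked tongue (derived state 'absent') is unique to Theta (autapomorphy; uninformative for grouping).
Most parsimonious ingroup topology: ((Eta,(Delta,Beta)),Theta).
The clade {Beta, Delta} is supported by keeled scales: its derived state 'present' occurs in exactly those taxa and in no other taxon (including the outgroup).

keeled scales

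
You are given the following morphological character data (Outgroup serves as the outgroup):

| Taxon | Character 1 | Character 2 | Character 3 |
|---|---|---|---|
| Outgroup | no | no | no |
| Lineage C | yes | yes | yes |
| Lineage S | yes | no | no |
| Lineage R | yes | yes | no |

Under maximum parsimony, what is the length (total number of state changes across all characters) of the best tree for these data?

3

The outgroup has state 'no' for every character, so 'yes' is the derived state throughout.
All ingroup taxa share the derived state 'yes' for Character 1; it defines the ingroup but does not resolve relationships within it.
Character 2 (derived state 'yes') is shared by Lineage C and Lineage R — a synapomorphy uniting that clade.
Character 3 (derived state 'yes') is unique to Lineage C (autapomorphy; uninformative for grouping).
Most parsimonious ingroup topology: ((Lineage C,Lineage R),Lineage S).
Changes per character on this tree: Character 1: 1; Character 2: 1; Character 3: 1.
Total = 3.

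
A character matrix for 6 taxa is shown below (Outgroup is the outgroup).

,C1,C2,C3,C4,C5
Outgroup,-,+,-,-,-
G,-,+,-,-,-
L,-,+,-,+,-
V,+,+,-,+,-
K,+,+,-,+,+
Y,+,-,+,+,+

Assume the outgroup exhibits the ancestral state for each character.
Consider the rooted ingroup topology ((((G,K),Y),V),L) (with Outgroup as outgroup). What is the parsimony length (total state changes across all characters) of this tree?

8

Map each character onto ((((G,K),Y),V),L) (rooted by Outgroup) and count the minimum state changes it requires (Fitch parsimony):
C1: 2; C2: 1; C3: 1; C4: 2; C5: 2.
Total tree length = 8.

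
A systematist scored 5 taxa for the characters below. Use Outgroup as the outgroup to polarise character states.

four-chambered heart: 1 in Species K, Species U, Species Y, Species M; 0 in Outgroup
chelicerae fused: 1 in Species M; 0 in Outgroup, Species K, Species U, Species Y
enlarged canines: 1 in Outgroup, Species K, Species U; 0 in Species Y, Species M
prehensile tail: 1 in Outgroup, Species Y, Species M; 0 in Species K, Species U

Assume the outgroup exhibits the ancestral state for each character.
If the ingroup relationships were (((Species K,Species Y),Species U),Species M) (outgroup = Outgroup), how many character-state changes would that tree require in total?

Map each character onto (((Species K,Species Y),Species U),Species M) (rooted by Outgroup) and count the minimum state changes it requires (Fitch parsimony):
four-chambered heart: 1; chelicerae fused: 1; enlarged canines: 2; prehensile tail: 2.
Total tree length = 6.

6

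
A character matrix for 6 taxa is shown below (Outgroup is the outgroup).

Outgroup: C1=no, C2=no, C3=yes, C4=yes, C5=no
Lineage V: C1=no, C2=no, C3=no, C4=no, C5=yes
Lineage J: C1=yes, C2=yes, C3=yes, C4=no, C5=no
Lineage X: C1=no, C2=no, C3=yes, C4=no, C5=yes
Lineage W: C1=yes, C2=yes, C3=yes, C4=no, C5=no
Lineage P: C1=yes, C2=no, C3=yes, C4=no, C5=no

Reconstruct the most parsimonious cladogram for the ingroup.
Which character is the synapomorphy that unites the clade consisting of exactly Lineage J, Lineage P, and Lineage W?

C1

Character polarity is set by the outgroup: the derived state is whichever differs from the outgroup's state, so for C3, C4 the derived state is 'no', and for the remaining characters it is 'yes'.
C1: derived state 'yes' in Lineage J, Lineage P, and Lineage W only — synapomorphy for {Lineage J, Lineage P, Lineage W}.
C2: derived state 'yes' in Lineage J and Lineage W only — synapomorphy for {Lineage J, Lineage W}.
C3: derived state 'no' in Lineage V only — an autapomorphy, so it tells us nothing about relationships among taxa.
All ingroup taxa share the derived state 'no' for C4; it defines the ingroup but does not resolve relationships within it.
C5: derived state 'yes' in Lineage V and Lineage X only — synapomorphy for {Lineage V, Lineage X}.
Most parsimonious ingroup topology: ((Lineage V,Lineage X),((Lineage J,Lineage W),Lineage P)).
The clade {Lineage J, Lineage P, Lineage W} is supported by C1: its derived state 'yes' occurs in exactly those taxa and in no other taxon (including the outgroup).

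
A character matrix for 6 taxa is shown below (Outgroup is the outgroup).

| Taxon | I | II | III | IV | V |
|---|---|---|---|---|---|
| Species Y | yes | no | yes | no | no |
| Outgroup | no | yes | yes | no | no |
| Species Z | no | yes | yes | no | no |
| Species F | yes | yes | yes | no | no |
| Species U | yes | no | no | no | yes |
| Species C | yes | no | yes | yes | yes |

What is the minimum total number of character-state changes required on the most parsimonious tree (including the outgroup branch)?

5

Character polarity is set by the outgroup: the derived state is whichever differs from the outgroup's state, so for II, III the derived state is 'no', and for the remaining characters it is 'yes'.
Only Species C, Species F, Species U, and Species Y show the derived state 'yes' for I, supporting them as a clade.
II: derived state 'no' in Species C, Species U, and Species Y only — synapomorphy for {Species C, Species U, Species Y}.
III: derived state 'no' in Species U only — an autapomorphy, so it tells us nothing about relationships among taxa.
IV (derived state 'yes') is unique to Species C (autapomorphy; uninformative for grouping).
V: derived state 'yes' in Species C and Species U only — synapomorphy for {Species C, Species U}.
Most parsimonious ingroup topology: ((Species F,((Species U,Species C),Species Y)),Species Z).
Changes per character on this tree: I: 1; II: 1; III: 1; IV: 1; V: 1.
Total = 5.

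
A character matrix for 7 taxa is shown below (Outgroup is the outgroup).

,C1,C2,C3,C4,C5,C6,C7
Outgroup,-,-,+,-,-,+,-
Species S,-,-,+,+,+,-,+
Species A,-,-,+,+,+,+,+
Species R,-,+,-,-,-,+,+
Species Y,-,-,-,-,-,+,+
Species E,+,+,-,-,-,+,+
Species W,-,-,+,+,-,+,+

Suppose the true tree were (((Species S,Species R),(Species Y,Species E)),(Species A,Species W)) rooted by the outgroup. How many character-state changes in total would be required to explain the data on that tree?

Map each character onto (((Species S,Species R),(Species Y,Species E)),(Species A,Species W)) (rooted by Outgroup) and count the minimum state changes it requires (Fitch parsimony):
C1: 1; C2: 2; C3: 2; C4: 2; C5: 2; C6: 1; C7: 1.
Total tree length = 11.

11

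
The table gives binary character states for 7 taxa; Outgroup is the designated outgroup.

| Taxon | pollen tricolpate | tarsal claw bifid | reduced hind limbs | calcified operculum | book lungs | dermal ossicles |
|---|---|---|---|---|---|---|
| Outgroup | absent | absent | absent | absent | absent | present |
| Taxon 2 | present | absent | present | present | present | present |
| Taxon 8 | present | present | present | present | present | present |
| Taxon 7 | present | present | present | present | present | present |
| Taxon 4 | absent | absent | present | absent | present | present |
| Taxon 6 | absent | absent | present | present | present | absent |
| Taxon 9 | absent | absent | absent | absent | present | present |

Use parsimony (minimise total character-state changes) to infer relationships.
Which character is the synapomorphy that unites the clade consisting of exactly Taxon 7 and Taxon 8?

Character polarity is set by the outgroup: the derived state is whichever differs from the outgroup's state, so for dermal ossicles the derived state is 'absent', and for the remaining characters it is 'present'.
Only Taxon 2, Taxon 7, and Taxon 8 show the derived state 'present' for pollen tricolpate, supporting them as a clade.
Only Taxon 7 and Taxon 8 show the derived state 'present' for tarsal claw bifid, supporting them as a clade.
reduced hind limbs: derived state 'present' in Taxon 2, Taxon 4, Taxon 6, Taxon 7, and Taxon 8 only — synapomorphy for {Taxon 2, Taxon 4, Taxon 6, Taxon 7, Taxon 8}.
calcified operculum: derived state 'present' in Taxon 2, Taxon 6, Taxon 7, and Taxon 8 only — synapomorphy for {Taxon 2, Taxon 6, Taxon 7, Taxon 8}.
All ingroup taxa share the derived state 'present' for book lungs; it defines the ingroup but does not resolve relationships within it.
dermal ossicles: derived state 'absent' in Taxon 6 only — an autapomorphy, so it tells us nothing about relationships among taxa.
Most parsimonious ingroup topology: ((((Taxon 2,(Taxon 8,Taxon 7)),Taxon 6),Taxon 4),Taxon 9).
The clade {Taxon 7, Taxon 8} is supported by tarsal claw bifid: its derived state 'present' occurs in exactly those taxa and in no other taxon (including the outgroup).

tarsal claw bifid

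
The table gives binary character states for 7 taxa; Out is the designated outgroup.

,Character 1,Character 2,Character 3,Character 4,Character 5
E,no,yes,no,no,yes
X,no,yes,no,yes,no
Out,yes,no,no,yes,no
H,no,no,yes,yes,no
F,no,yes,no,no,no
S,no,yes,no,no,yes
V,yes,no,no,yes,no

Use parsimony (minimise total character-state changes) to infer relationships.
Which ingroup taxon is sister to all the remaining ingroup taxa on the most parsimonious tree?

Character polarity is set by the outgroup: the derived state is whichever differs from the outgroup's state, so for Character 1, Character 4 the derived state is 'no', and for the remaining characters it is 'yes'.
Character 1: derived state 'no' in E, F, H, S, and X only — synapomorphy for {E, F, H, S, X}.
Only E, F, S, and X show the derived state 'yes' for Character 2, supporting them as a clade.
Character 3: derived state 'yes' in H only — an autapomorphy, so it tells us nothing about relationships among taxa.
Only E, F, and S show the derived state 'no' for Character 4, supporting them as a clade.
Character 5 (derived state 'yes') is shared by E and S — a synapomorphy uniting that clade.
Most parsimonious ingroup topology: (((((E,S),F),X),H),V).
V is sister to the clade containing all other ingroup taxa, so it is the earliest-diverging (most basal) ingroup lineage.

V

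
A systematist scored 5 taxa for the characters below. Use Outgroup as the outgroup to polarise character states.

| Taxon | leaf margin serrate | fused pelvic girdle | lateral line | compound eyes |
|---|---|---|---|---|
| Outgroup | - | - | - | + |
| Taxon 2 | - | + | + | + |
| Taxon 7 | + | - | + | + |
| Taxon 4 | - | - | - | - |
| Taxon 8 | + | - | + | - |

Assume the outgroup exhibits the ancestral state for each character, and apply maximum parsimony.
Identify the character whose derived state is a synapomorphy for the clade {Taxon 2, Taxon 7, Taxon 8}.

Character polarity is set by the outgroup: the derived state is whichever differs from the outgroup's state, so for compound eyes the derived state is '-', and for the remaining characters it is '+'.
leaf margin serrate (derived state '+') is shared by Taxon 7 and Taxon 8 — a synapomorphy uniting that clade.
fused pelvic girdle: derived state '+' in Taxon 2 only — an autapomorphy, so it tells us nothing about relationships among taxa.
lateral line: derived state '+' in Taxon 2, Taxon 7, and Taxon 8 only — synapomorphy for {Taxon 2, Taxon 7, Taxon 8}.
compound eyes (state '-') occurs in Taxon 4 and Taxon 8 but conflicts with the nesting implied by the other characters — most parsimoniously interpreted as homoplasy.
Most parsimonious ingroup topology: ((Taxon 2,(Taxon 7,Taxon 8)),Taxon 4).
The clade {Taxon 2, Taxon 7, Taxon 8} is supported by lateral line: its derived state '+' occurs in exactly those taxa and in no other taxon (including the outgroup).

lateral line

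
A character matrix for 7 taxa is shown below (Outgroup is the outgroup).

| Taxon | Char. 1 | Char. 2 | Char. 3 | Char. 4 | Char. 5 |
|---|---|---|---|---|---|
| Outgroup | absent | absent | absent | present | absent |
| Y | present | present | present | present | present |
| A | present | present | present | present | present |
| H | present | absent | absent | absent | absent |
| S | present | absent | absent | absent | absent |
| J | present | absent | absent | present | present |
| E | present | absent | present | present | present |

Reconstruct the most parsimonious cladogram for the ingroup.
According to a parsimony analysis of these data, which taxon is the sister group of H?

Character polarity is set by the outgroup: the derived state is whichever differs from the outgroup's state, so for Char. 4 the derived state is 'absent', and for the remaining characters it is 'present'.
All ingroup taxa share the derived state 'present' for Char. 1; it defines the ingroup but does not resolve relationships within it.
Only A and Y show the derived state 'present' for Char. 2, supporting them as a clade.
Char. 3: derived state 'present' in A, E, and Y only — synapomorphy for {A, E, Y}.
Only H and S show the derived state 'absent' for Char. 4, supporting them as a clade.
Char. 5 (derived state 'present') is shared by A, E, J, and Y — a synapomorphy uniting that clade.
Most parsimonious ingroup topology: ((((Y,A),E),J),(H,S)).
H and S form a cherry on this tree, so they are sister taxa.

S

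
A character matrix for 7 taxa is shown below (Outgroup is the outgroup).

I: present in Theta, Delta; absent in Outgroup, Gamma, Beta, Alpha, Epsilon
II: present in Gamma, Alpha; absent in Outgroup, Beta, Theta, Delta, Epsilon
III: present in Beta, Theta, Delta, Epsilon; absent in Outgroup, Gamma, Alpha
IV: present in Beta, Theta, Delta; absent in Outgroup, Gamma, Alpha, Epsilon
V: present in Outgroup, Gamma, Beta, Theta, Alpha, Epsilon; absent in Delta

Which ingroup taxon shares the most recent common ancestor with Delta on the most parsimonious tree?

Theta

Character polarity is set by the outgroup: the derived state is whichever differs from the outgroup's state, so for V the derived state is 'absent', and for the remaining characters it is 'present'.
Only Delta and Theta show the derived state 'present' for I, supporting them as a clade.
II (derived state 'present') is shared by Alpha and Gamma — a synapomorphy uniting that clade.
Only Beta, Delta, Epsilon, and Theta show the derived state 'present' for III, supporting them as a clade.
IV: derived state 'present' in Beta, Delta, and Theta only — synapomorphy for {Beta, Delta, Theta}.
V (derived state 'absent') is unique to Delta (autapomorphy; uninformative for grouping).
Most parsimonious ingroup topology: ((Gamma,Alpha),((Beta,(Theta,Delta)),Epsilon)).
Delta and Theta form a cherry on this tree, so they are sister taxa.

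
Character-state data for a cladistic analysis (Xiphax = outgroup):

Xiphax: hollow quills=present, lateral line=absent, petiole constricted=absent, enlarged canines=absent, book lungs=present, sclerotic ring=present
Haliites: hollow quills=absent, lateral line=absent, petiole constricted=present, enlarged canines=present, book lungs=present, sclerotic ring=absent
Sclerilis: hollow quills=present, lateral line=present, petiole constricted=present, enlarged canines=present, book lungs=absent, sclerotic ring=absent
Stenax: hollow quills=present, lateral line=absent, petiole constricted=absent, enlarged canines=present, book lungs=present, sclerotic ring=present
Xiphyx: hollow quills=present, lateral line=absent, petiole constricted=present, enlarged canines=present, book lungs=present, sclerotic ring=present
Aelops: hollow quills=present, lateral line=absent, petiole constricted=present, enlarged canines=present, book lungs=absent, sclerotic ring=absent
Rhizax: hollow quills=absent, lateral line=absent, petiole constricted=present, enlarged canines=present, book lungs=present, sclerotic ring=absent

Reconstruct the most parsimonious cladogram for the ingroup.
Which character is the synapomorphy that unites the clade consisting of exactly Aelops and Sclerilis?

Character polarity is set by the outgroup: the derived state is whichever differs from the outgroup's state, so for hollow quills, book lungs, sclerotic ring the derived state is 'absent', and for the remaining characters it is 'present'.
Only Haliites and Rhizax show the derived state 'absent' for hollow quills, supporting them as a clade.
lateral line: derived state 'present' in Sclerilis only — an autapomorphy, so it tells us nothing about relationships among taxa.
Only Aelops, Haliites, Rhizax, Sclerilis, and Xiphyx show the derived state 'present' for petiole constricted, supporting them as a clade.
All ingroup taxa share the derived state 'present' for enlarged canines; it defines the ingroup but does not resolve relationships within it.
book lungs (derived state 'absent') is shared by Aelops and Sclerilis — a synapomorphy uniting that clade.
sclerotic ring: derived state 'absent' in Aelops, Haliites, Rhizax, and Sclerilis only — synapomorphy for {Aelops, Haliites, Rhizax, Sclerilis}.
Most parsimonious ingroup topology: ((((Haliites,Rhizax),(Sclerilis,Aelops)),Xiphyx),Stenax).
The clade {Aelops, Sclerilis} is supported by book lungs: its derived state 'absent' occurs in exactly those taxa and in no other taxon (including the outgroup).

book lungs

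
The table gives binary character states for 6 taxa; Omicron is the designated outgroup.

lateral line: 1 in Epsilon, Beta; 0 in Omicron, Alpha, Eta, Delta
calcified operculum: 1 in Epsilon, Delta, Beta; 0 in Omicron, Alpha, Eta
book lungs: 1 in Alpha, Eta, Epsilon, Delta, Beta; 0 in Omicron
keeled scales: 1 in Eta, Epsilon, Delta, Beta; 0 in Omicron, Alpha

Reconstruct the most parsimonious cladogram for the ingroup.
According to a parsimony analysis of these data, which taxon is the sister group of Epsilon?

The outgroup has state '0' for every character, so '1' is the derived state throughout.
lateral line: derived state '1' in Beta and Epsilon only — synapomorphy for {Beta, Epsilon}.
Only Beta, Delta, and Epsilon show the derived state '1' for calcified operculum, supporting them as a clade.
book lungs (derived state '1') is shared by all ingroup taxa — unites the whole ingroup.
keeled scales (derived state '1') is shared by Beta, Delta, Epsilon, and Eta — a synapomorphy uniting that clade.
Most parsimonious ingroup topology: (Alpha,(Eta,((Epsilon,Beta),Delta))).
Epsilon and Beta form a cherry on this tree, so they are sister taxa.

Beta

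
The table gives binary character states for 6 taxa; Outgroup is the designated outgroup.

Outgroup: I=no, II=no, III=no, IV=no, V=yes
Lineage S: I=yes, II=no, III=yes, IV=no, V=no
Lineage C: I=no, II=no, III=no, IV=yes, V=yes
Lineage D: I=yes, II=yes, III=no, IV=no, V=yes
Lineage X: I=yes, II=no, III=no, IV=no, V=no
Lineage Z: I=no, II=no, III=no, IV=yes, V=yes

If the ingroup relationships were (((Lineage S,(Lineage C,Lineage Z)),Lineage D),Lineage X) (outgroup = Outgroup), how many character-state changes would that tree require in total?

Map each character onto (((Lineage S,(Lineage C,Lineage Z)),Lineage D),Lineage X) (rooted by Outgroup) and count the minimum state changes it requires (Fitch parsimony):
I: 2; II: 1; III: 1; IV: 1; V: 2.
Total tree length = 7.

7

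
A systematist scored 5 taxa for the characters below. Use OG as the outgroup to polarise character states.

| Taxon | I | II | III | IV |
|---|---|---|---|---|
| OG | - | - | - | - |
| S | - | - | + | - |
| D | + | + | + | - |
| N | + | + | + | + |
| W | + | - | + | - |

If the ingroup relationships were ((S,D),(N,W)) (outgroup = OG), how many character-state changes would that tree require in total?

6

Map each character onto ((S,D),(N,W)) (rooted by OG) and count the minimum state changes it requires (Fitch parsimony):
I: 2; II: 2; III: 1; IV: 1.
Total tree length = 6.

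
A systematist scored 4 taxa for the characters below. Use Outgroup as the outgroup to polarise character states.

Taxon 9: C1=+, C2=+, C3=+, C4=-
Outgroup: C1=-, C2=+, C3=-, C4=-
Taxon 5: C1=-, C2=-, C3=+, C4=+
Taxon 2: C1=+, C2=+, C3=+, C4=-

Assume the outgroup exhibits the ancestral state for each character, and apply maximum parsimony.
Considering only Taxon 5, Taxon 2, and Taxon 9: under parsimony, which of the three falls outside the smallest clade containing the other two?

Character polarity is set by the outgroup: the derived state is whichever differs from the outgroup's state, so for C2 the derived state is '-', and for the remaining characters it is '+'.
C1: derived state '+' in Taxon 2 and Taxon 9 only — synapomorphy for {Taxon 2, Taxon 9}.
C2 (derived state '-') is unique to Taxon 5 (autapomorphy; uninformative for grouping).
C3 (derived state '+') is shared by all ingroup taxa — unites the whole ingroup.
C4: derived state '+' in Taxon 5 only — an autapomorphy, so it tells us nothing about relationships among taxa.
Most parsimonious ingroup topology: ((Taxon 2,Taxon 9),Taxon 5).
Taxon 9 and Taxon 2 share a more recent common ancestor with each other than either does with Taxon 5, so Taxon 5 is the least closely related of the three.

Taxon 5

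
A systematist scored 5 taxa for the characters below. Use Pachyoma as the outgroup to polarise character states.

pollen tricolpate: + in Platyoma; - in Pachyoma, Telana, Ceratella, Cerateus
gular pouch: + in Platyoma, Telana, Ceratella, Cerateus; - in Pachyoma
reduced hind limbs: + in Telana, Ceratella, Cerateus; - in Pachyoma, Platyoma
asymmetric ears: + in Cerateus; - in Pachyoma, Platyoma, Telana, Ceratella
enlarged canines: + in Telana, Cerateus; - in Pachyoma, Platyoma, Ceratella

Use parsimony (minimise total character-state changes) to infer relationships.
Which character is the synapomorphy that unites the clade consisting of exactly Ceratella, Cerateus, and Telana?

reduced hind limbs

The outgroup has state '-' for every character, so '+' is the derived state throughout.
pollen tricolpate (derived state '+') is unique to Platyoma (autapomorphy; uninformative for grouping).
All ingroup taxa share the derived state '+' for gular pouch; it defines the ingroup but does not resolve relationships within it.
Only Ceratella, Cerateus, and Telana show the derived state '+' for reduced hind limbs, supporting them as a clade.
asymmetric ears: derived state '+' in Cerateus only — an autapomorphy, so it tells us nothing about relationships among taxa.
enlarged canines: derived state '+' in Cerateus and Telana only — synapomorphy for {Cerateus, Telana}.
Most parsimonious ingroup topology: (Platyoma,((Telana,Cerateus),Ceratella)).
The clade {Ceratella, Cerateus, Telana} is supported by reduced hind limbs: its derived state '+' occurs in exactly those taxa and in no other taxon (including the outgroup).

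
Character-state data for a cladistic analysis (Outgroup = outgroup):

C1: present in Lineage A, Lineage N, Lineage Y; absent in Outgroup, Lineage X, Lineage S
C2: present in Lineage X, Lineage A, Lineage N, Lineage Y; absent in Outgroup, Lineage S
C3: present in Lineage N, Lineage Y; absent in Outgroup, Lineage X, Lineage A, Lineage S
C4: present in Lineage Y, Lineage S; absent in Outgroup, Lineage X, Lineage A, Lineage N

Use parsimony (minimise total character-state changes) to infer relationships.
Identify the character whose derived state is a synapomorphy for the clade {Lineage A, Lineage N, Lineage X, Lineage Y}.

C2

The outgroup has state 'absent' for every character, so 'present' is the derived state throughout.
Only Lineage A, Lineage N, and Lineage Y show the derived state 'present' for C1, supporting them as a clade.
C2 (derived state 'present') is shared by Lineage A, Lineage N, Lineage X, and Lineage Y — a synapomorphy uniting that clade.
C3: derived state 'present' in Lineage N and Lineage Y only — synapomorphy for {Lineage N, Lineage Y}.
C4 (state 'present') occurs in Lineage S and Lineage Y but conflicts with the nesting implied by the other characters — most parsimoniously interpreted as homoplasy.
Most parsimonious ingroup topology: ((Lineage X,(Lineage A,(Lineage N,Lineage Y))),Lineage S).
The clade {Lineage A, Lineage N, Lineage X, Lineage Y} is supported by C2: its derived state 'present' occurs in exactly those taxa and in no other taxon (including the outgroup).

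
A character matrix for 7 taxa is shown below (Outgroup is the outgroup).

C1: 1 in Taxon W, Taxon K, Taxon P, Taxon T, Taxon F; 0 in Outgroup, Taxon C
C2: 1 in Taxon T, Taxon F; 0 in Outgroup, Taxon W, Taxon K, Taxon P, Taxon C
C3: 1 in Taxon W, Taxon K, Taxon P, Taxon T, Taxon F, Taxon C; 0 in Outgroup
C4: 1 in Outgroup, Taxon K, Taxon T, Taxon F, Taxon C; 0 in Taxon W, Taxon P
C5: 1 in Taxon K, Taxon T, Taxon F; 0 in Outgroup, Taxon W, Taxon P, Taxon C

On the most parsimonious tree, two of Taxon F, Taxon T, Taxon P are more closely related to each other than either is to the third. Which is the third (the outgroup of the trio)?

Taxon P

Character polarity is set by the outgroup: the derived state is whichever differs from the outgroup's state, so for C4 the derived state is '0', and for the remaining characters it is '1'.
C1 (derived state '1') is shared by Taxon F, Taxon K, Taxon P, Taxon T, and Taxon W — a synapomorphy uniting that clade.
C2: derived state '1' in Taxon F and Taxon T only — synapomorphy for {Taxon F, Taxon T}.
All ingroup taxa share the derived state '1' for C3; it defines the ingroup but does not resolve relationships within it.
C4: derived state '0' in Taxon P and Taxon W only — synapomorphy for {Taxon P, Taxon W}.
C5 (derived state '1') is shared by Taxon F, Taxon K, and Taxon T — a synapomorphy uniting that clade.
Most parsimonious ingroup topology: (((Taxon W,Taxon P),(Taxon K,(Taxon T,Taxon F))),Taxon C).
Taxon T and Taxon F share a more recent common ancestor with each other than either does with Taxon P, so Taxon P is the least closely related of the three.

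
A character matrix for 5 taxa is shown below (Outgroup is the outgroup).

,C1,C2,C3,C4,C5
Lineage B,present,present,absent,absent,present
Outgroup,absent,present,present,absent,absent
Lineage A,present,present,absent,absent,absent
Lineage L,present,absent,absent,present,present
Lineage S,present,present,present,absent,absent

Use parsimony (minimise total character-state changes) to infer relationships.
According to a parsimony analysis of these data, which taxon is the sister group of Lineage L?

Character polarity is set by the outgroup: the derived state is whichever differs from the outgroup's state, so for C2, C3 the derived state is 'absent', and for the remaining characters it is 'present'.
All ingroup taxa share the derived state 'present' for C1; it defines the ingroup but does not resolve relationships within it.
C2 (derived state 'absent') is unique to Lineage L (autapomorphy; uninformative for grouping).
C3: derived state 'absent' in Lineage A, Lineage B, and Lineage L only — synapomorphy for {Lineage A, Lineage B, Lineage L}.
C4: derived state 'present' in Lineage L only — an autapomorphy, so it tells us nothing about relationships among taxa.
Only Lineage B and Lineage L show the derived state 'present' for C5, supporting them as a clade.
Most parsimonious ingroup topology: (((Lineage L,Lineage B),Lineage A),Lineage S).
Lineage L and Lineage B form a cherry on this tree, so they are sister taxa.

Lineage B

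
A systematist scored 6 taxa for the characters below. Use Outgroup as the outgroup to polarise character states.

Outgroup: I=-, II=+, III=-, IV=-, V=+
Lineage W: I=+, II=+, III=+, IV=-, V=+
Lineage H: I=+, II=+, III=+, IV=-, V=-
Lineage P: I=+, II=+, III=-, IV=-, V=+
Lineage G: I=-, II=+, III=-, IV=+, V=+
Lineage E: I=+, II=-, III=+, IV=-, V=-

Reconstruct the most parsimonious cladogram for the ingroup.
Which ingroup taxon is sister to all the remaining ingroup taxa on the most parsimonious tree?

Lineage G

Character polarity is set by the outgroup: the derived state is whichever differs from the outgroup's state, so for II, V the derived state is '-', and for the remaining characters it is '+'.
Only Lineage E, Lineage H, Lineage P, and Lineage W show the derived state '+' for I, supporting them as a clade.
II (derived state '-') is unique to Lineage E (autapomorphy; uninformative for grouping).
Only Lineage E, Lineage H, and Lineage W show the derived state '+' for III, supporting them as a clade.
IV (derived state '+') is unique to Lineage G (autapomorphy; uninformative for grouping).
V: derived state '-' in Lineage E and Lineage H only — synapomorphy for {Lineage E, Lineage H}.
Most parsimonious ingroup topology: (((Lineage W,(Lineage H,Lineage E)),Lineage P),Lineage G).
Lineage G is sister to the clade containing all other ingroup taxa, so it is the earliest-diverging (most basal) ingroup lineage.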